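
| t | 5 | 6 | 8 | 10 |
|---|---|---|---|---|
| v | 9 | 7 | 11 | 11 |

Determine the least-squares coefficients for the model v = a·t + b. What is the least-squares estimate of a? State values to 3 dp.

a = 0.644

From the data, Σt·t = 225, Σt = 29, Σ1 = 4.
For Aᵀv: Σt·v = 285, Σv = 38.
Normal equations: [[225, 29]; [29, 4]]·[a, b]ᵀ = [285, 38]ᵀ.
Δ = 225·4 − 29² = 59.
a = (285·4 − 29·38)/59 = 38/59; b = (225·38 − 29·285)/59 = 285/59.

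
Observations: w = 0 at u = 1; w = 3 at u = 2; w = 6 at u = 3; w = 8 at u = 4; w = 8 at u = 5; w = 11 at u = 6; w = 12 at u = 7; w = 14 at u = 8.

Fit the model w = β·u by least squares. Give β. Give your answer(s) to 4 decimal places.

Normal-equation sums: Σu·u = 204.
For Xᵀw: Σu·w = 358.
So XᵀX·[β]ᵀ = Xᵀw: [[204]]·[β]ᵀ = [358]ᵀ.
β = 358/204 = 1.7549.

β = 1.7549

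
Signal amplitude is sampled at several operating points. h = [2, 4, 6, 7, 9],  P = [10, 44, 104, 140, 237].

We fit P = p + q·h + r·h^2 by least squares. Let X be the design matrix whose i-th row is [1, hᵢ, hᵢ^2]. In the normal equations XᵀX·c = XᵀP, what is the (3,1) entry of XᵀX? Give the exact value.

Row 3 ↔ basis h^2, column 1 ↔ basis 1, so (XᵀX)_{3,1} = Σᵢ h^2 = (4)·(1) + (16)·(1) + (36)·(1) + (49)·(1) + (81)·(1) = 186.

186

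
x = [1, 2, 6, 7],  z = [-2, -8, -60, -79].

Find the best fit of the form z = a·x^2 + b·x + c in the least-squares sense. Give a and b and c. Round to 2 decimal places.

Setting ∂/∂a … = 0 gives: 3714·a + 568·b + 90·c = -6065;  568·a + 90·b + 16·c = -931;  90·a + 16·b + 4·c = -149.
(Σx^2·x^2 = 3714, Σx^2·x = 568, Σx^2 = 90, Σx·x = 90, Σx = 16, Σ1 = 4, Σx^2·z = -6065, Σx·z = -931, Σz = -149.)
Inverting the 3×3 Gram matrix, [a, b, c]ᵀ = [-13/10, -323/130, 126/65]ᵀ.

a = -1.30, b = -2.48, c = 1.94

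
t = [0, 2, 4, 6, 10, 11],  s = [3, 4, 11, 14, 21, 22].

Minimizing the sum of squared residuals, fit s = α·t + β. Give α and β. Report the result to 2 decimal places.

AᵀA·[α, β]ᵀ = Aᵀs reads: 277·α + 33·β = 588;  33·α + 6·β = 75.
(Σt·t = 277, Σt = 33, Σ1 = 6, Σt·s = 588, Σs = 75.)
Eliminating β: 6·(row 1) − 33·(row 2) gives 573·α = 6·588 − 33·75 = 1053, so α = 351/191.
Then β = (75 − 33·(351/191))/6 = 457/191.

α = 1.84, β = 2.39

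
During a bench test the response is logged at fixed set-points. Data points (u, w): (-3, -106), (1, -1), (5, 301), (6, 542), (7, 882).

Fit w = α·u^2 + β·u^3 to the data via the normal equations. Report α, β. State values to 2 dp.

Entries of MᵀM: Σu^2·u^2 = 4404, Σu^2·u^3 = 27466, Σu^3·u^3 = 180660.
For Mᵀw: Σu^2·w = 69300, Σu^3·w = 460084.
Normal equations: [[4404, 27466]; [27466, 180660]]·[α, β]ᵀ = [69300, 460084]ᵀ.
Eliminating β: 180660·(row 1) − 27466·(row 2) gives 41245484·α = 180660·69300 − 27466·460084 = -116929144, so α = -29232286/10311371.
Then β = (460084 − 27466·(-29232286/10311371))/180660 = 30704034/10311371.

α = -2.83, β = 2.98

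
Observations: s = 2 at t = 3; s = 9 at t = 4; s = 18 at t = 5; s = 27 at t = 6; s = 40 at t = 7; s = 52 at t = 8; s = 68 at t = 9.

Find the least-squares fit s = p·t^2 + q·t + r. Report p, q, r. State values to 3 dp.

Setting ∂/∂p … = 0 gives: 15316·p + 2016·q + 280·r = 12380;  2016·p + 280·q + 42·r = 1602;  280·p + 42·q + 7·r = 216.
Solving the 3×3 system (Gaussian elimination) gives p = 17/21, q = 17/14, r = -185/21.

p = 0.810, q = 1.214, r = -8.810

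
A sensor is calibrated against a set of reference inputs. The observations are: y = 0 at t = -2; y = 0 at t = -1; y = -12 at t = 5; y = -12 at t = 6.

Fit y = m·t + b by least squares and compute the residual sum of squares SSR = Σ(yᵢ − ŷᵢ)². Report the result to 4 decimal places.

Forming XᵀX = [[66, 8]; [8, 4]] and Xᵀy = [-132, -24]ᵀ gives XᵀX·[m, b]ᵀ = Xᵀy.
Δ = 66·4 − 8² = 200.
m = ((-132)·4 − 8·(-24))/200 = -42/25; b = (66·(-24) − 8·(-132))/200 = -66/25.
Residuals: -18/25, 24/25, -24/25, 18/25; SSR = 72/25.

SSR = 2.8800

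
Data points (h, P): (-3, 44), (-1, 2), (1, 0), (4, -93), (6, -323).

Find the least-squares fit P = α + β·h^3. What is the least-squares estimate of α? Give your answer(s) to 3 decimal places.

α = 2.117

The normal equations are: 5·α + 253·β = -370;  253·α + 51483·β = -76910.
(Σ1 = 5, Σh^3 = 253, Σh^3·h^3 = 51483, ΣP = -370, Σh^3·P = -76910.)
Δ = 5·51483 − 253² = 193406.
α = ((-370)·51483 − 253·(-76910))/193406 = 204760/96703; β = (5·(-76910) − 253·(-370))/193406 = -145470/96703.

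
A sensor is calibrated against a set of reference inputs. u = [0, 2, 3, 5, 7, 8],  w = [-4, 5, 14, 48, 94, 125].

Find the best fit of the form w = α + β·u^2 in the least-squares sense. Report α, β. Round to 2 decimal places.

With design matrix X, XᵀX = [[6, 151]; [151, 7219]] and Xᵀw = [282, 13952]ᵀ.
Eliminating β: 7219·(row 1) − 151·(row 2) gives 20513·α = 7219·282 − 151·13952 = -70994, so α = -70994/20513.
Then β = (13952 − 151·(-70994/20513))/7219 = 41130/20513.

α = -3.46, β = 2.01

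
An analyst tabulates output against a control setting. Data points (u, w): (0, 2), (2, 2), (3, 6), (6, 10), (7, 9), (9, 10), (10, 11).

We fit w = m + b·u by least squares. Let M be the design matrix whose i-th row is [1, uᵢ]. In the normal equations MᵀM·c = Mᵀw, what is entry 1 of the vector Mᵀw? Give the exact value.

Entry 1 ↔ basis 1, so (Mᵀw)_{1} = Σᵢ wᵢ = (1)·(2) + (1)·(2) + (1)·(6) + (1)·(10) + (1)·(9) + (1)·(10) + (1)·(11) = 50.

50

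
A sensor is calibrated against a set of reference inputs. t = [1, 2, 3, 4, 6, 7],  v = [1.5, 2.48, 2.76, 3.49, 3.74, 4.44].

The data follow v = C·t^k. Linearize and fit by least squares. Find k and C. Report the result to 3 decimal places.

k = 0.523, C = 1.587

Linearized form: ln v = k·ln t + ln C. From the 6 transformed points,
XᵀX = [[10.6062, 6.9157]; [6.9157, 6]], rhs = [8.7418, 6.3886]ᵀ  (here Σln t = 6.9157, Σ(ln t)² = 10.6062, Σln v = 6.3886, Σln t·ln v = 8.7418).
Δ = 10.6062·6 − (6.9157)² = 15.8099; k = (8.7418·6 − 6.9157·6.3886)/15.8099 = 0.52303, ln C = (10.6062·6.3886 − 6.9157·8.7418)/15.8099 = 0.46191, so C = exp(0.46191) = 1.58711.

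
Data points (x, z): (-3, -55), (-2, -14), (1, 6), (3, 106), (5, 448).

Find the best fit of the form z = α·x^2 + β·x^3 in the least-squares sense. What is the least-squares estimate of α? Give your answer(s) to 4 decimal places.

From the data, Σx^2·x^2 = 804, Σx^2·x^3 = 3094, Σx^3·x^3 = 17148.
For Aᵀz: Σx^2·z = 11609, Σx^3·z = 60465.
Determinant 804·17148 − 3094² = 4214156.
α = (11609·17148 − 3094·60465)/4214156 = 5996211/2107078; β = (804·60465 − 3094·11609)/4214156 = 6347807/2107078.

α = 2.8457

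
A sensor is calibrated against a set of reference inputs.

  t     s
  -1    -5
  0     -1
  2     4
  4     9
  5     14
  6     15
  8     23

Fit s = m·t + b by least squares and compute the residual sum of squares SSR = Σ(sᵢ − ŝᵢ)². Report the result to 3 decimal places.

Forming AᵀA = [[146, 24]; [24, 7]] and Aᵀs = [393, 59]ᵀ gives AᵀA·[m, b]ᵀ = Aᵀs.
Δ = 146·7 − 24² = 446.
m = (393·7 − 24·59)/446 = 1335/446; b = (146·59 − 24·393)/446 = -409/223.
Residuals: -77/446, 186/223, -34/223, -254/223, 387/446, -251/223, 198/223; SSR = 2165/446.

SSR = 4.854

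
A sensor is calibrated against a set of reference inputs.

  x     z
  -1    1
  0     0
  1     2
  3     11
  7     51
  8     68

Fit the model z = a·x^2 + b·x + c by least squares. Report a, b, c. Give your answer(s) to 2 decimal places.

From the data, Σx^2·x^2 = 6580, Σx^2·x = 882, Σx^2 = 124, Σx·x = 124, Σx = 18, Σ1 = 6.
Moment sums: Σx^2·z = 6953, Σx·z = 935, Σz = 133.
Normal equations: [[6580, 882, 124]; [882, 124, 18]; [124, 18, 6]]·[a, b, c]ᵀ = [6953, 935, 133]ᵀ.
Solving the 3×3 system (Gaussian elimination) gives a = 6283/6334, b = 13621/31670, c = 5956/15835.

a = 0.99, b = 0.43, c = 0.38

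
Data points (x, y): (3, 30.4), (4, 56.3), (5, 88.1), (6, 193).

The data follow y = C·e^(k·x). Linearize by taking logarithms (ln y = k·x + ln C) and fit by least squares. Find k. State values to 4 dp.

k = 0.5993

Let Y = ln y. Fitting Y = k·x + ln C by least squares:
Σx = 18.0000, Σ(x)² = 86.0000, Σln y = 17.1863, Σx·ln y = 80.3346.
Equations: 86.0000·k + 18.0000·ln C = 80.3346;  18.0000·k + 4·ln C = 17.1863.
Δ = 86.0000·4 − (18.0000)² = 20.0000; k = (80.3346·4 − 18.0000·17.1863)/20.0000 = 0.59925, ln C = (86.0000·17.1863 − 18.0000·80.3346)/20.0000 = 1.59994.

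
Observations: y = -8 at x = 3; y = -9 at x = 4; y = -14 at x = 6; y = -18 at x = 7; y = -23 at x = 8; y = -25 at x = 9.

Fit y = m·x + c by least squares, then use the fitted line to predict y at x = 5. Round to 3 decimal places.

Sums needed: Σx·x = 255, Σx = 37, Σ1 = 6.
Right-hand side: Σx·y = -679, Σy = -97.
MᵀM·[m, c]ᵀ = Mᵀy becomes [[255, 37]; [37, 6]]·[m, c]ᵀ = [-679, -97]ᵀ.
Determinant 255·6 − 37² = 161.
m = ((-679)·6 − 37·(-97))/161 = -485/161; c = (255·(-97) − 37·(-679))/161 = 388/161.
At x = 5: ŷ = (-485/161)·(5) + (388/161)·(1) = -291/23.

ŷ = -12.652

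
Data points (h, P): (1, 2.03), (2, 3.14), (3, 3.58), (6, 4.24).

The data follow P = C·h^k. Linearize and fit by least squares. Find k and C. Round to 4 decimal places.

k = 0.4068, C = 2.1784

Linearized form: ln P = k·ln h + ln C. From the 4 transformed points,
AᵀA = [[4.8978, 3.5835]; [3.5835, 4]], rhs = [4.7826, 4.5722]ᵀ  (here Σln h = 3.5835, Σ(ln h)² = 4.8978, Σln P = 4.5722, Σln h·ln P = 4.7826).
Slope k = (n·Σln h·ln P − Σln h·Σln P)/(n·Σ(ln h)² − (Σln h)²) = (4·4.7826 − 3.5835·4.5722)/6.7496 = 0.40679; ln C = (Σln P − k·Σln h)/n = 0.77861, so C = exp(0.77861) = 2.17844.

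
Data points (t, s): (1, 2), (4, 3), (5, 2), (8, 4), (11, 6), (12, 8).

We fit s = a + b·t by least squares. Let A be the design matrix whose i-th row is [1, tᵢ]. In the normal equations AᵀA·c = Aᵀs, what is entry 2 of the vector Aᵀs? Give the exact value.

218

Entry 2 ↔ basis t, so (Aᵀs)_{2} = Σᵢ (t)·sᵢ = (1)·(2) + (4)·(3) + (5)·(2) + (8)·(4) + (11)·(6) + (12)·(8) = 218.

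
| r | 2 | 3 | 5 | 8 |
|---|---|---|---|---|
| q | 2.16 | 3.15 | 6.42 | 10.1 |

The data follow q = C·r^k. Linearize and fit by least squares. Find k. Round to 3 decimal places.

k = 1.146

Taking logs, ln q = k·ln r + ln C, so regress ln q on ln r.
Σln r = 5.4806, Σ(ln r)² = 8.6018, Σln q = 6.0895, Σln r·ln q = 9.5957.
Equations: 8.6018·k + 5.4806·ln C = 9.5957;  5.4806·k + 4·ln C = 6.0895.
Solving (det = 4.3697): k = 1.14627, ln C = -0.04821.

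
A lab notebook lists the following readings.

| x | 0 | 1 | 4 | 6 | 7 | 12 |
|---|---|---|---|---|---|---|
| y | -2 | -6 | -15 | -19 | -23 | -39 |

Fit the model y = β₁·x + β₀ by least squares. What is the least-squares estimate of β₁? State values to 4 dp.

MᵀM·[β₁, β₀]ᵀ = Mᵀy reads: 246·β₁ + 30·β₀ = -809;  30·β₁ + 6·β₀ = -104.
(Σx·x = 246, Σx = 30, Σ1 = 6, Σx·y = -809, Σy = -104.)
Eliminating β₀: 6·(row 1) − 30·(row 2) gives 576·β₁ = 6·(-809) − 30·(-104) = -1734, so β₁ = -289/96.
Then β₀ = ((-104) − 30·(-289/96))/6 = -73/32.

β₁ = -3.0104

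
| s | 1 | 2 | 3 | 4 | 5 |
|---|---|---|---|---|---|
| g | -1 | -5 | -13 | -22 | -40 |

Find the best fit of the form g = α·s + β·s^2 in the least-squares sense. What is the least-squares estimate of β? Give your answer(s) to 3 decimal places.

Normal-equation sums: Σs·s = 55, Σs·s^2 = 225, Σs^2·s^2 = 979.
Moment sums: Σs·g = -338, Σs^2·g = -1490.
So MᵀM·[α, β]ᵀ = Mᵀg: [[55, 225]; [225, 979]]·[α, β]ᵀ = [-338, -1490]ᵀ.
Eliminating β: 979·(row 1) − 225·(row 2) gives 3220·α = 979·(-338) − 225·(-1490) = 4348, so α = 1087/805.
Then β = ((-1490) − 225·(1087/805))/979 = -295/161.

β = -1.832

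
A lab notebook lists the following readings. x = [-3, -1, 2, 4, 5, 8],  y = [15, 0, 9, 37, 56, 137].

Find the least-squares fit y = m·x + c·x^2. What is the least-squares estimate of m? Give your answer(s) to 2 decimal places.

m = 1.09

Sums needed: Σx·x = 119, Σx·x^2 = 681, Σx^2·x^2 = 5075.
And Σx·y = 1497, Σx^2·y = 10931.
MᵀM·[m, c]ᵀ = Mᵀy becomes [[119, 681]; [681, 5075]]·[m, c]ᵀ = [1497, 10931]ᵀ.
Determinant 119·5075 − 681² = 140164.
m = (1497·5075 − 681·10931)/140164 = 38316/35041; c = (119·10931 − 681·1497)/140164 = 70333/35041.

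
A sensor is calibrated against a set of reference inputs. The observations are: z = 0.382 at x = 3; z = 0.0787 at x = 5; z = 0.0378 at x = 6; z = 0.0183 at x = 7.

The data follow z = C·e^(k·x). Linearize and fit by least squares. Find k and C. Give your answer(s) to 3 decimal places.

Linearized form: ln z = k·x + ln C. From the 4 transformed points,
Σx = 21.0000, Σ(x)² = 119.0000, Σln z = -10.7807, Σx·ln z = -63.2562.
Equations: 119.0000·k + 21.0000·ln C = -63.2562;  21.0000·k + 4·ln C = -10.7807.
Δ = 119.0000·4 − (21.0000)² = 35.0000; k = (-63.2562·4 − 21.0000·-10.7807)/35.0000 = -0.76083, ln C = (119.0000·-10.7807 − 21.0000·-63.2562)/35.0000 = 1.29919, so C = exp(1.29919) = 3.66633.

k = -0.761, C = 3.666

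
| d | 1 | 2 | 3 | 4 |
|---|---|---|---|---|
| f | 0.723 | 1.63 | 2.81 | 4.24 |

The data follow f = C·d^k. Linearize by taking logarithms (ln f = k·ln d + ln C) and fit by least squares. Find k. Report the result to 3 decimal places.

Taking logs, ln f = k·ln d + ln C, so regress ln f on ln d.
Σln d = 3.1781, Σ(ln d)² = 3.6092, Σln f = 2.6420, Σln d·ln f = 3.4763.
Equations: 3.6092·k + 3.1781·ln C = 3.4763;  3.1781·k + 4·ln C = 2.6420.
Δ = 3.6092·4 − (3.1781)² = 4.3368; k = (3.4763·4 − 3.1781·2.6420)/4.3368 = 1.27026, ln C = (3.6092·2.6420 − 3.1781·3.4763)/4.3368 = -0.34874.

k = 1.270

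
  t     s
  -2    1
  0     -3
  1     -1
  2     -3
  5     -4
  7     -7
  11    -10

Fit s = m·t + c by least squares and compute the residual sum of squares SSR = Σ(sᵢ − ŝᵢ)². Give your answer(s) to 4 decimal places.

SSR = 6.0376

Forming AᵀA = [[204, 24]; [24, 7]] and Aᵀs = [-188, -27]ᵀ gives AᵀA·[m, c]ᵀ = Aᵀs.
Δ = 204·7 − 24² = 852.
m = ((-188)·7 − 24·(-27))/852 = -167/213; c = (204·(-27) − 24·(-188))/852 = -83/71.
Residuals: 128/213, -130/71, 203/213, -56/213, 232/213, -73/213, -44/213; SSR = 1286/213.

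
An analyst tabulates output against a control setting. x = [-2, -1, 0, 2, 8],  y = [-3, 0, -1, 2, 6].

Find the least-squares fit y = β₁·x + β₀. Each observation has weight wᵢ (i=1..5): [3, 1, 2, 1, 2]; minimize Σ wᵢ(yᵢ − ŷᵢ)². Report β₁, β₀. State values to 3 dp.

β₁ = 0.869, β₀ = -0.729

The normal system MᵀWM·[β₁, β₀]ᵀ = MᵀWy is [[145, 11]; [11, 9]]·[β₁, β₀]ᵀ = [118, 3]ᵀ.
det = 145·9 − 11² = 1184.
β₁ = (118·9 − 11·3)/1184 = 1029/1184; β₀ = (145·3 − 11·118)/1184 = -863/1184.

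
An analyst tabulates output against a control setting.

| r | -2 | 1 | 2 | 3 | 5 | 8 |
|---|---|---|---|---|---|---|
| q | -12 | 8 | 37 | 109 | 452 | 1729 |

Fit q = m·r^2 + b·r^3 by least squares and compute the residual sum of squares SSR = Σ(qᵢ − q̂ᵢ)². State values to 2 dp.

Normal-equation sums: Σr^2·r^2 = 4835, Σr^2·r^3 = 36137, Σr^3·r^3 = 278627.
Right-hand side: Σr^2·q = 123045, Σr^3·q = 945091.
AᵀA·[m, b]ᵀ = Aᵀq becomes [[4835, 36137]; [36137, 278627]]·[m, b]ᵀ = [123045, 945091]ᵀ.
det = 4835·278627 − 36137² = 41278776.
m = (123045·278627 − 36137·945091)/41278776 = 32726437/10319694; b = (4835·945091 − 36137·123045)/41278776 = 30759455/10319694.
Residuals: -1444406/1719949, 3178610/1719949, 346235/737121, -32762/1719949, 704444/5159847, -291001/5159847; SSR = 22514906/5159847.

SSR = 4.36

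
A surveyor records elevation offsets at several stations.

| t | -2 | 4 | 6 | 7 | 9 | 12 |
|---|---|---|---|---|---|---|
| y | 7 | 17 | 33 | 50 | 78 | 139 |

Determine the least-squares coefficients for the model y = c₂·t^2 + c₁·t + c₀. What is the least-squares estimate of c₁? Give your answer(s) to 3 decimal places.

Forming AᵀA = [[31266, 3072, 330]; [3072, 330, 36]; [330, 36, 6]] and Aᵀy = [30272, 2972, 324]ᵀ gives AᵀA·[c₂, c₁, c₀]ᵀ = Aᵀy.
Row-reducing yields c₂ = 12373/12615, c₁ = -1588/4205, c₀ = 29279/12615.

c₁ = -0.378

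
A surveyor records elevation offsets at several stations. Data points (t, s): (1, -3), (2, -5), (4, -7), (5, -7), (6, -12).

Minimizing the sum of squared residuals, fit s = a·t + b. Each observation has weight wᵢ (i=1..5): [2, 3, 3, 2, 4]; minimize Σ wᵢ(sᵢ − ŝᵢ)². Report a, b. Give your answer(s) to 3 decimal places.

a = -1.611, b = -1.216

Setting ∂/∂a … = 0 gives: 256·a + 54·b = -478;  54·a + 14·b = -104.
Δ = 256·14 − 54² = 668.
a = ((-478)·14 − 54·(-104))/668 = -269/167; b = (256·(-104) − 54·(-478))/668 = -203/167.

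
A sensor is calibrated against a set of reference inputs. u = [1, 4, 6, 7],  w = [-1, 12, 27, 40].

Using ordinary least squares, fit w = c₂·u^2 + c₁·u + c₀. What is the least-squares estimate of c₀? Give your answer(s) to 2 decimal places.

With design matrix X, XᵀX = [[3954, 624, 102]; [624, 102, 18]; [102, 18, 4]] and Xᵀw = [3123, 489, 78]ᵀ.
Inverting the 3×3 Gram matrix, [c₂, c₁, c₀]ᵀ = [29/33, -1/3, -31/22]ᵀ.

c₀ = -1.41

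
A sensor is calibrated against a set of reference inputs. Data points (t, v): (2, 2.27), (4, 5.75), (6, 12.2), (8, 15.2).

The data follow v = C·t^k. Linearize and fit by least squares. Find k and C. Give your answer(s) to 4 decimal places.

Let Y = ln v. Fitting Y = k·ln t + ln C by least squares:
AᵀA = [[9.9367, 5.9506]; [5.9506, 4]], rhs = [13.1339, 7.7917]ᵀ  (here Σln t = 5.9506, Σ(ln t)² = 9.9367, Σln v = 7.7917, Σln t·ln v = 13.1339).
Solving (det = 4.3368): k = 1.42266, ln C = -0.16851, so C = exp(-0.16851) = 0.84493.

k = 1.4227, C = 0.8449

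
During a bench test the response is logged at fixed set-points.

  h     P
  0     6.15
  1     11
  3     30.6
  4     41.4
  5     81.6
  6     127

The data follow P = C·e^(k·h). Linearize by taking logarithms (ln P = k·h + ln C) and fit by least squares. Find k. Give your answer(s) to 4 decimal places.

k = 0.4986

Taking logs, ln P = k·h + ln C, so regress ln P on h.
Over the data: Σh = 19.0000, Σ(h)² = 87.0000, Σln P = 20.6046, Σh·ln P = 78.6283.
Normal system: [[87.0000, 19.0000]; [19.0000, 6]]·[k, ln C]ᵀ = [78.6283, 20.6046]ᵀ.
Solving (det = 161.0000): k = 0.49864, ln C = 1.85507.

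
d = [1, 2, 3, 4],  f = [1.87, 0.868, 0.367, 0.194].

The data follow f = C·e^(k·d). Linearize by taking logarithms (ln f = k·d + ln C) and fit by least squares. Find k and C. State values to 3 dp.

Taking logs, ln f = k·d + ln C, so regress ln f on d.
Over the data: Σd = 10.0000, Σ(d)² = 30.0000, Σln f = -2.1579, Σd·ln f = -9.2240.
Normal system: [[30.0000, 10.0000]; [10.0000, 4]]·[k, ln C]ᵀ = [-9.2240, -2.1579]ᵀ.
Δ = 30.0000·4 − (10.0000)² = 20.0000; k = (-9.2240·4 − 10.0000·-2.1579)/20.0000 = -0.76583, ln C = (30.0000·-2.1579 − 10.0000·-9.2240)/20.0000 = 1.37511, so C = exp(1.37511) = 3.95549.

k = -0.766, C = 3.955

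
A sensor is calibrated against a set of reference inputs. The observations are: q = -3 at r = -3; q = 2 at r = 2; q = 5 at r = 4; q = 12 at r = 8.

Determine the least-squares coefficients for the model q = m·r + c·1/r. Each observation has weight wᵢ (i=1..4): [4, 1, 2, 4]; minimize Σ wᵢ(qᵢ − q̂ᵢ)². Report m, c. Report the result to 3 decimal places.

Setting ∂/∂m … = 0 gives: 328·m + 11·c = 464;  11·m + (127/144)·c = 27/2.
Eliminating c: (127/144)·(row 1) − 11·(row 2) gives (3029/18)·m = (127/144)·464 − 11·(27/2) = 4693/18, so m = 361/233.
Then c = ((27/2) − 11·(361/233))/(127/144) = -936/233.

m = 1.549, c = -4.017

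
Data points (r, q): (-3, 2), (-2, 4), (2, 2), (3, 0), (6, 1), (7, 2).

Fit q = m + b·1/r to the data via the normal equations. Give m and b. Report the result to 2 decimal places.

Normal-equation sums: Σ1 = 6, Σ1/r = 13/42, Σ1/r·1/r = 151/196.
Right-hand side: Σq = 11, Σ1/r·q = -17/14.
XᵀX·[m, b]ᵀ = Xᵀq becomes [[6, 13/42]; [13/42, 151/196]]·[m, b]ᵀ = [11, -17/14]ᵀ.
Determinant 6·(151/196) − (13/42)² = 7985/1764.
m = (11·(151/196) − (13/42)·(-17/14))/(7985/1764) = 15612/7985; b = (6·(-17/14) − (13/42)·11)/(7985/1764) = -18858/7985.

m = 1.96, b = -2.36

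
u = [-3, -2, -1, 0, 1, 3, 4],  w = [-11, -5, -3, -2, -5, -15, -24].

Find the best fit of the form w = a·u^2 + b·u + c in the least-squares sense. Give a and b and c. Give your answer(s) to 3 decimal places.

a = -1.162, b = -0.751, c = -2.430

Normal-equation sums: Σu^2·u^2 = 436, Σu^2·u = 56, Σu^2 = 40, Σu·u = 40, Σu = 2, Σ1 = 7.
Right-hand side: Σu^2·w = -646, Σu·w = -100, Σw = -65.
Normal equations: [[436, 56, 40]; [56, 40, 2]; [40, 2, 7]]·[a, b, c]ᵀ = [-646, -100, -65]ᵀ.
Row-reducing yields a = -2099/1806, b = -1357/1806, c = -2194/903.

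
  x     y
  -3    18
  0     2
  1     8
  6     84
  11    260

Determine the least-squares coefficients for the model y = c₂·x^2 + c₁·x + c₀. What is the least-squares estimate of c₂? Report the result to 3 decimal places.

AᵀA·[c₂, c₁, c₀]ᵀ = Aᵀy reads: 16019·c₂ + 1521·c₁ + 167·c₀ = 34654;  1521·c₂ + 167·c₁ + 15·c₀ = 3318;  167·c₂ + 15·c₁ + 5·c₀ = 372.
(Σx^2·x^2 = 16019, Σx^2·x = 1521, Σx^2 = 167, Σx·x = 167, Σx = 15, Σ1 = 5, Σx^2·y = 34654, Σx·y = 3318, Σy = 372.)
Row-reducing yields c₂ = 582403/291783, c₁ = 132391/97261, c₀ = 1064876/291783.

c₂ = 1.996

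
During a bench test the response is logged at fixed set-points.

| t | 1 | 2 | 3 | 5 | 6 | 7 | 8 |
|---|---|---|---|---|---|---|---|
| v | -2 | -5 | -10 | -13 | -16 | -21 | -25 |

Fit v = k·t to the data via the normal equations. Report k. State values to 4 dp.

k = -2.9255

Setting ∂/∂k … = 0 gives: 188·k = -550.
k = (-550)/188 = -2.92553.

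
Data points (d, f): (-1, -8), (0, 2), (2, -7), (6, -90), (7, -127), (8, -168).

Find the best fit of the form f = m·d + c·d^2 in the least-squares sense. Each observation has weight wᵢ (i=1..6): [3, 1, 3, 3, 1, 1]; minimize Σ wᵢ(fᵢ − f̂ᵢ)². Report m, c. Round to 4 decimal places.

m = 3.2071, c = -3.0367

Entries of AᵀWA: Σwᵢ·d·d = 236, Σwᵢ·d·d^2 = 1524, Σwᵢ·d^2·d^2 = 10436.
And Σwᵢ·d·f = -3871, Σwᵢ·d^2·f = -26803.
So AᵀWA·[m, c]ᵀ = AᵀWf: [[236, 1524]; [1524, 10436]]·[m, c]ᵀ = [-3871, -26803]ᵀ.
det = 236·10436 − 1524² = 140320.
m = ((-3871)·10436 − 1524·(-26803))/140320 = 14063/4385; c = (236·(-26803) − 1524·(-3871))/140320 = -53263/17540.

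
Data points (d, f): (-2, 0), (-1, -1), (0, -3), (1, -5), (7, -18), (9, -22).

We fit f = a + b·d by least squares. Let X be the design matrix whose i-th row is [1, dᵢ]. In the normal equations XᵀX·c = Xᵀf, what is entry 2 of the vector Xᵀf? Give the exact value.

Entry 2 ↔ basis d, so (Xᵀf)_{2} = Σᵢ (d)·fᵢ = (-2)·(0) + (-1)·(-1) + (0)·(-3) + (1)·(-5) + (7)·(-18) + (9)·(-22) = -328.

-328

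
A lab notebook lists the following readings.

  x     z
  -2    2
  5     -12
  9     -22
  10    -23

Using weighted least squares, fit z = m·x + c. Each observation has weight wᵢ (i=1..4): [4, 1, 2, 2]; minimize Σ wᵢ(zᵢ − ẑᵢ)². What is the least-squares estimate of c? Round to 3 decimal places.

From the data, Σwᵢ·x·x = 403, Σwᵢ·x = 35, Σwᵢ·1 = 9.
For AᵀWz: Σwᵢ·x·z = -932, Σwᵢ·z = -94.
Normal equations: [[403, 35]; [35, 9]]·[m, c]ᵀ = [-932, -94]ᵀ.
Δ = 403·9 − 35² = 2402.
m = ((-932)·9 − 35·(-94))/2402 = -2549/1201; c = (403·(-94) − 35·(-932))/2402 = -2631/1201.

c = -2.191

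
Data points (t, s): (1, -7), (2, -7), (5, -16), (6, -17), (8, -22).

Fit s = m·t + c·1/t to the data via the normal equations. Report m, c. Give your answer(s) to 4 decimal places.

From the data, Σt·t = 130, Σt·1/t = 5, Σ1/t·1/t = 19201/14400.
Right-hand side: Σt·s = -379, Σ1/t·s = -1157/60.
Normal equations: [[130, 5]; [5, 19201/14400]]·[m, c]ᵀ = [-379, -1157/60]ᵀ.
Eliminating c: (19201/14400)·(row 1) − 5·(row 2) gives (213613/1440)·m = (19201/14400)·(-379) − 5·(-1157/60) = -5888779/14400, so m = -5888779/2136130.
Then c = ((-1157/60) − 5·(-5888779/2136130))/(19201/14400) = -881040/213613.

m = -2.7568, c = -4.1245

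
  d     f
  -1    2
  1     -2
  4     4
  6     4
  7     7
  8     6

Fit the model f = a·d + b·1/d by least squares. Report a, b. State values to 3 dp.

Normal-equation sums: Σd·d = 167, Σd·1/d = 6, Σ1/d·1/d = 60013/28224.
Moment sums: Σd·f = 133, Σ1/d·f = -7/12.
Eliminating b: (60013/28224)·(row 1) − 6·(row 2) gives (9006107/28224)·a = (60013/28224)·133 − 6·(-7/12) = 1154359/4032, so a = 8080513/9006107.
Then b = ((-7/12) − 6·(8080513/9006107))/(60013/28224) = -25272240/9006107.

a = 0.897, b = -2.806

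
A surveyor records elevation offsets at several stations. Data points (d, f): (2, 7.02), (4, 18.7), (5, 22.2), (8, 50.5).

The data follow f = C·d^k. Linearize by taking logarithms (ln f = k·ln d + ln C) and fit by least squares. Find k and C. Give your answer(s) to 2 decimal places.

k = 1.40, C = 2.61

Linearized form: ln f = k·ln d + ln C. From the 4 transformed points,
Σln d = 5.7683, Σ(ln d)² = 9.3166, Σln f = 11.8994, Σln d·ln f = 18.5555.
Equations: 9.3166·k + 5.7683·ln C = 18.5555;  5.7683·k + 4·ln C = 11.8994.
Solving (det = 3.9930): k = 1.39812, ln C = 0.95864, so C = exp(0.95864) = 2.60814.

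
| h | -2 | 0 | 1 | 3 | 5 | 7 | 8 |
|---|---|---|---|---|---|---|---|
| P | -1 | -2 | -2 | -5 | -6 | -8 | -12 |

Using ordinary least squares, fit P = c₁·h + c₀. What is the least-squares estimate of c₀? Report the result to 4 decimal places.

With design matrix M, MᵀM = [[152, 22]; [22, 7]] and MᵀP = [-197, -36]ᵀ.
Eliminating c₀: 7·(row 1) − 22·(row 2) gives 580·c₁ = 7·(-197) − 22·(-36) = -587, so c₁ = -587/580.
Then c₀ = ((-36) − 22·(-587/580))/7 = -569/290.

c₀ = -1.9621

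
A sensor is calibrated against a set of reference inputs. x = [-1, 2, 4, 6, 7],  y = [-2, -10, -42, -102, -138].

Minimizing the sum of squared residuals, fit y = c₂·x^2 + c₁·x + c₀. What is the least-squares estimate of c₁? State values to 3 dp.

c₁ = 0.574

The normal equations are: 3970·c₂ + 630·c₁ + 106·c₀ = -11148;  630·c₂ + 106·c₁ + 18·c₀ = -1764;  106·c₂ + 18·c₁ + 5·c₀ = -294.
Row-reducing yields c₂ = -8511/2899, c₁ = 1665/2899, c₀ = 306/223.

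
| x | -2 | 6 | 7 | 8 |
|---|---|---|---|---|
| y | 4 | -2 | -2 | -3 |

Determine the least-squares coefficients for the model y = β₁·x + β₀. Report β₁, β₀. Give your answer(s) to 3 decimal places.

β₁ = -0.697, β₀ = 2.562

With design matrix M, MᵀM = [[153, 19]; [19, 4]] and Mᵀy = [-58, -3]ᵀ.
Eliminating β₀: 4·(row 1) − 19·(row 2) gives 251·β₁ = 4·(-58) − 19·(-3) = -175, so β₁ = -175/251.
Then β₀ = ((-3) − 19·(-175/251))/4 = 643/251.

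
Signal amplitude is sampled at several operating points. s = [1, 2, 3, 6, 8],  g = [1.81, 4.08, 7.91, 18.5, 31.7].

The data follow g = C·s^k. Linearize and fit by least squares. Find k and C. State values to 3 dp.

With ln gᵢ as the transformed response and ln sᵢ as the regressor:
Σln s = 5.6630, Σ(ln s)² = 9.2219, Σln g = 10.4416, Σln s·ln g = 15.6619.
Normal system: [[9.2219, 5.6630]; [5.6630, 5]]·[k, ln C]ᵀ = [15.6619, 10.4416]ᵀ.
Solving (det = 14.0403): k = 1.36598, ln C = 0.54123, so C = exp(0.54123) = 1.71813.

k = 1.366, C = 1.718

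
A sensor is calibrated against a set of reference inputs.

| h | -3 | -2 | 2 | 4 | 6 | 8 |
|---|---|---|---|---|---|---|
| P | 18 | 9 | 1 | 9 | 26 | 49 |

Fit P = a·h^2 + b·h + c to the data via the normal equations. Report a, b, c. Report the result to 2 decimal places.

Sums needed: Σh^2·h^2 = 5761, Σh^2·h = 765, Σh^2 = 133, Σh·h = 133, Σh = 15, Σ1 = 6.
For AᵀP: Σh^2·P = 4418, Σh·P = 514, ΣP = 112.
Normal equations: [[5761, 765, 133]; [765, 133, 15]; [133, 15, 6]]·[a, b, c]ᵀ = [4418, 514, 112]ᵀ.
Row-reducing yields a = 125429/122354, b = -268243/122354, c = 87103/61177.

a = 1.03, b = -2.19, c = 1.42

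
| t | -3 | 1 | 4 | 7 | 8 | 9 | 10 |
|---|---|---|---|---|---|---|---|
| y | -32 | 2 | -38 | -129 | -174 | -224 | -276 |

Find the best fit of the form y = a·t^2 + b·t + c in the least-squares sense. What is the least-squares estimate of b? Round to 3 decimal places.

From the data, Σt^2·t^2 = 23396, Σt^2·t = 2622, Σt^2 = 320, Σt·t = 320, Σt = 36, Σ1 = 7.
Right-hand side: Σt^2·y = -64095, Σt·y = -7125, Σy = -871.
MᵀM·[a, b, c]ᵀ = Mᵀy becomes [[23396, 2622, 320]; [2622, 320, 36]; [320, 36, 7]]·[a, b, c]ᵀ = [-64095, -7125, -871]ᵀ.
Inverting the 3×3 Gram matrix, [a, b, c]ᵀ = [-2419231/802258, 26499/11974, 819401/401129]ᵀ.

b = 2.213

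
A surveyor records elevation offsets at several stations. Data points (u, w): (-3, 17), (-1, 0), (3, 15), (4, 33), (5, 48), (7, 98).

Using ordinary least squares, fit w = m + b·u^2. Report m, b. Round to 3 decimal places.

m = -1.851, b = 2.038

The normal equations are: 6·m + 109·b = 211;  109·m + 3445·b = 6818.
Eliminating b: 3445·(row 1) − 109·(row 2) gives 8789·m = 3445·211 − 109·6818 = -16267, so m = -16267/8789.
Then b = (6818 − 109·(-16267/8789))/3445 = 17909/8789.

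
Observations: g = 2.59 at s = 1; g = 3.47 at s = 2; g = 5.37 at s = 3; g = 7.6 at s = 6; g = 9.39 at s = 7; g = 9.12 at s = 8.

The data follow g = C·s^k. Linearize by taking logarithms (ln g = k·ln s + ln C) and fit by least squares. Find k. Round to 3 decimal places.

Let Y = ln g. Fitting Y = k·ln s + ln C by least squares:
Σln s = 7.6089, Σ(ln s)² = 13.0084, Σln g = 10.3549, Σln s·ln g = 15.2976.
Equations: 13.0084·k + 7.6089·ln C = 15.2976;  7.6089·k + 6·ln C = 10.3549.
Slope k = (n·Σln s·ln g − Σln s·Σln g)/(n·Σ(ln s)² − (Σln s)²) = (6·15.2976 − 7.6089·10.3549)/20.1558 = 0.64480; ln C = (Σln g − k·Σln s)/n = 0.90811.

k = 0.645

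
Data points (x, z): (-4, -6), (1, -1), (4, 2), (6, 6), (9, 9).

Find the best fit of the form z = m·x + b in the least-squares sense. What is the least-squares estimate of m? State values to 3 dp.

With design matrix A, AᵀA = [[150, 16]; [16, 5]] and Aᵀz = [148, 10]ᵀ.
Eliminating b: 5·(row 1) − 16·(row 2) gives 494·m = 5·148 − 16·10 = 580, so m = 290/247.
Then b = (10 − 16·(290/247))/5 = -434/247.

m = 1.174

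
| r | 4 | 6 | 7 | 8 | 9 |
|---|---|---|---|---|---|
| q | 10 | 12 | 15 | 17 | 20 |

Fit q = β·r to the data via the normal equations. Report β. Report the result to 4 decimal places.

Entries of AᵀA: Σr·r = 246.
For Aᵀq: Σr·q = 533.
AᵀA·[β]ᵀ = Aᵀq becomes [[246]]·[β]ᵀ = [533]ᵀ.
Hence β = 533 / 246 ≈ 2.16667.

β = 2.1667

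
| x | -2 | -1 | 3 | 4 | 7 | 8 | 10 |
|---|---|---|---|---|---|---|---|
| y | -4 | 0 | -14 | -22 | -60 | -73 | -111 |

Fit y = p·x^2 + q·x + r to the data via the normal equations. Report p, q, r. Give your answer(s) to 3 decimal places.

p = -0.966, q = -1.306, r = -1.615

The normal system MᵀM·[p, q, r]ᵀ = Mᵀy is [[16851, 1937, 243]; [1937, 243, 29]; [243, 29, 7]]·[p, q, r]ᵀ = [-19206, -2236, -284]ᵀ.
Row-reducing yields p = -20349/21058, q = -13752/10529, r = -34007/21058.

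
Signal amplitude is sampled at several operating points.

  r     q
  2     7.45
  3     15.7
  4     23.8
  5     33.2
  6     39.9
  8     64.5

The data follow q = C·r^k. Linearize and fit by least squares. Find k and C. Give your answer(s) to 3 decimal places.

Let Y = ln q. Fitting Y = k·ln r + ln C by least squares:
Σln r = 8.6587, Σ(ln r)² = 13.7340, Σln q = 19.2872, Σln r·ln q = 29.7179.
Normal system: [[13.7340, 8.6587]; [8.6587, 6]]·[k, ln C]ᵀ = [29.7179, 19.2872]ᵀ.
Slope k = (n·Σln r·ln q − Σln r·Σln q)/(n·Σ(ln r)² − (Σln r)²) = (6·29.7179 − 8.6587·19.2872)/7.4309 = 1.52145; ln C = (Σln q − k·Σln r)/n = 1.01890, so C = exp(1.01890) = 2.77015.

k = 1.521, C = 2.770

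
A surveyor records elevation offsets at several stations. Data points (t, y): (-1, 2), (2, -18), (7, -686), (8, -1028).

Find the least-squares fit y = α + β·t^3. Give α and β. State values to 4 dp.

From the data, Σ1 = 4, Σt^3 = 862, Σt^3·t^3 = 379858.
And Σy = -1730, Σt^3·y = -761780.
So XᵀX·[α, β]ᵀ = Xᵀy: [[4, 862]; [862, 379858]]·[α, β]ᵀ = [-1730, -761780]ᵀ.
Δ = 4·379858 − 862² = 776388.
α = ((-1730)·379858 − 862·(-761780))/776388 = -41665/64699; β = (4·(-761780) − 862·(-1730))/776388 = -129655/64699.

α = -0.6440, β = -2.0040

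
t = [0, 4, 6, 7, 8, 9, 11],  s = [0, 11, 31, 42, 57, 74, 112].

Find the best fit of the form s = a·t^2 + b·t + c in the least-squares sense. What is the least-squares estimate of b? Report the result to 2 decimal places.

b = -1.13

Normal-equation sums: Σt^2·t^2 = 29251, Σt^2·t = 3195, Σt^2 = 367, Σt·t = 367, Σt = 45, Σ1 = 7.
Moment sums: Σt^2·s = 26544, Σt·s = 2878, Σs = 327.
Inverting the 3×3 Gram matrix, [a, b, c]ᵀ = [95793/92726, -104401/92726, -9756/46363]ᵀ.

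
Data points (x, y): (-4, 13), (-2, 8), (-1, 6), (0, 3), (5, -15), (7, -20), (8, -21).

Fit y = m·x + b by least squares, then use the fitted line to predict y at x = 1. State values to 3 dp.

The normal equations are: 159·m + 13·b = -457;  13·m + 7·b = -26.
(Σx·x = 159, Σx = 13, Σ1 = 7, Σx·y = -457, Σy = -26.)
Determinant 159·7 − 13² = 944.
m = ((-457)·7 − 13·(-26))/944 = -2861/944; b = (159·(-26) − 13·(-457))/944 = 1807/944.
At x = 1: ŷ = (-2861/944)·(1) + (1807/944)·(1) = -527/472.

ŷ = -1.117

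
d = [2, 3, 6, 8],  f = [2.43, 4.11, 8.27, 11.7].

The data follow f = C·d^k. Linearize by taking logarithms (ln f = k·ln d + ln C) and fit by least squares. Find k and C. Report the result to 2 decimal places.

k = 1.11, C = 1.16

Let Y = ln f. Fitting Y = k·ln d + ln C by least squares:
Σln d = 5.6630, Σ(ln d)² = 9.2219, Σln f = 6.8735, Σln d·ln f = 11.0681.
Equations: 9.2219·k + 5.6630·ln C = 11.0681;  5.6630·k + 4·ln C = 6.8735.
Slope k = (n·Σln d·ln f − Σln d·Σln f)/(n·Σ(ln d)² − (Σln d)²) = (4·11.0681 − 5.6630·6.8735)/4.8184 = 1.10991; ln C = (Σln f − k·Σln d)/n = 0.14703, so C = exp(0.14703) = 1.15839.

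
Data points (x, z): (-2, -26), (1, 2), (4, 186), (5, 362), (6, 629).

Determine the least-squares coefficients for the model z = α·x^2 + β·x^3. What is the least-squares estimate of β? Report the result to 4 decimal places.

β = 2.9700

MᵀM·[α, β]ᵀ = Mᵀz reads: 2194·α + 11894·β = 34568;  11894·α + 66442·β = 193228.
(Σx^2·x^2 = 2194, Σx^2·x^3 = 11894, Σx^3·x^3 = 66442, Σx^2·z = 34568, Σx^3·z = 193228.)
det = 2194·66442 − 11894² = 4306512.
α = (34568·66442 − 11894·193228)/4306512 = -61949/179438; β = (2194·193228 − 11894·34568)/4306512 = 532935/179438.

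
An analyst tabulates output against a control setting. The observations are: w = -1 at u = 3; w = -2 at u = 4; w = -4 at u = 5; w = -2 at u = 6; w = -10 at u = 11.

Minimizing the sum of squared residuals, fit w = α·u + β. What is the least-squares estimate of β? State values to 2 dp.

Sums needed: Σu·u = 207, Σu = 29, Σ1 = 5.
Moment sums: Σu·w = -153, Σw = -19.
Normal equations: [[207, 29]; [29, 5]]·[α, β]ᵀ = [-153, -19]ᵀ.
Determinant 207·5 − 29² = 194.
α = ((-153)·5 − 29·(-19))/194 = -107/97; β = (207·(-19) − 29·(-153))/194 = 252/97.

β = 2.60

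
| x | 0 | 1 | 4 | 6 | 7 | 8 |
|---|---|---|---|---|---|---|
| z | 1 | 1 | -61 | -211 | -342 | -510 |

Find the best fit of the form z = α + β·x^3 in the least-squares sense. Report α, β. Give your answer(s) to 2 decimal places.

The normal equations are: 6·α + 1136·β = -1122;  1136·α + 430546·β = -427905.
Δ = 6·430546 − 1136² = 1292780.
α = ((-1122)·430546 − 1136·(-427905))/1292780 = 756867/323195; β = (6·(-427905) − 1136·(-1122))/1292780 = -646419/646390.

α = 2.34, β = -1.00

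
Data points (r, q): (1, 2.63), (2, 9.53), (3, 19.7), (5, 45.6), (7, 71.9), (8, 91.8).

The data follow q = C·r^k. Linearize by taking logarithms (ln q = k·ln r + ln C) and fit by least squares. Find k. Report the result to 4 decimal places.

Let Y = ln q. Fitting Y = k·ln r + ln C by least squares:
Σln r = 7.4265, Σ(ln r)² = 12.3883, Σln q = 18.8168, Σln r·ln q = 28.7027.
Normal system: [[12.3883, 7.4265]; [7.4265, 6]]·[k, ln C]ᵀ = [28.7027, 18.8168]ᵀ.
Slope k = (n·Σln r·ln q − Σln r·Σln q)/(n·Σ(ln r)² − (Σln r)²) = (6·28.7027 − 7.4265·18.8168)/19.1764 = 1.69333; ln C = (Σln q − k·Σln r)/n = 1.04021.

k = 1.6933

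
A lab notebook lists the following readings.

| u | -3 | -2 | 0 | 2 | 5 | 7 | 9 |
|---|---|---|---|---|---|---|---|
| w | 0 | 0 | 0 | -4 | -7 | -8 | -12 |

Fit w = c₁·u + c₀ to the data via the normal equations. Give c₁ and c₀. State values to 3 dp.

c₁ = -1.013, c₀ = -1.825

Setting ∂/∂c₁ … = 0 gives: 172·c₁ + 18·c₀ = -207;  18·c₁ + 7·c₀ = -31.
(Σu·u = 172, Σu = 18, Σ1 = 7, Σu·w = -207, Σw = -31.)
Δ = 172·7 − 18² = 880.
c₁ = ((-207)·7 − 18·(-31))/880 = -81/80; c₀ = (172·(-31) − 18·(-207))/880 = -73/40.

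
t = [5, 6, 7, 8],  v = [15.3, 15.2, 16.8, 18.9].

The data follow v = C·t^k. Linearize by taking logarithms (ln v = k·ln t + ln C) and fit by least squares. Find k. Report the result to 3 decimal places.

k = 0.454

Let Y = ln v. Fitting Y = k·ln t + ln C by least squares:
Σln t = 7.4265, Σ(ln t)² = 13.9113, Σln v = 11.2097, Σln t·ln v = 20.8682.
Equations: 13.9113·k + 7.4265·ln C = 20.8682;  7.4265·k + 4·ln C = 11.2097.
Slope k = (n·Σln t·ln v − Σln t·Σln v)/(n·Σ(ln t)² − (Σln t)²) = (4·20.8682 − 7.4265·11.2097)/0.4917 = 0.45437; ln C = (Σln v − k·Σln t)/n = 1.95881.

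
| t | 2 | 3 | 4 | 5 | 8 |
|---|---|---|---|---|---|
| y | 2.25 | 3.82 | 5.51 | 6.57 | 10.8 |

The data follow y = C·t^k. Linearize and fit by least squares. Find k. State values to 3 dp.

With ln yᵢ as the transformed response and ln tᵢ as the regressor:
Σln t = 6.8669, Σ(ln t)² = 10.5236, Σln y = 8.1198, Σln t·ln y = 12.3782.
Equations: 10.5236·k + 6.8669·ln C = 12.3782;  6.8669·k + 5·ln C = 8.1198.
Slope k = (n·Σln t·ln y − Σln t·Σln y)/(n·Σ(ln t)² − (Σln t)²) = (5·12.3782 − 6.8669·8.1198)/5.4631 = 1.12261; ln C = (Σln y − k·Σln t)/n = 0.08218.

k = 1.123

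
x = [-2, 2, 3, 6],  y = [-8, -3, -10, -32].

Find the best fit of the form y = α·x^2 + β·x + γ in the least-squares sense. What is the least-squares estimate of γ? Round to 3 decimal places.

Compute the Gram sums: Σx^2·x^2 = 1409, Σx^2·x = 243, Σx^2 = 53, Σx·x = 53, Σx = 9, Σ1 = 4.
Right-hand side: Σx^2·y = -1286, Σx·y = -212, Σy = -53.
Inverting the 3×3 Gram matrix, [α, β, γ]ᵀ = [-955/979, 76/89, -2199/979]ᵀ.

γ = -2.246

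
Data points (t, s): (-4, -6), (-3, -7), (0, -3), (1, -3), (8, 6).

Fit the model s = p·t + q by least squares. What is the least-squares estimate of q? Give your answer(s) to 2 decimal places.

q = -3.03

Compute the Gram sums: Σt·t = 90, Σt = 2, Σ1 = 5.
And Σt·s = 90, Σs = -13.
Δ = 90·5 − 2² = 446.
p = (90·5 − 2·(-13))/446 = 238/223; q = (90·(-13) − 2·90)/446 = -675/223.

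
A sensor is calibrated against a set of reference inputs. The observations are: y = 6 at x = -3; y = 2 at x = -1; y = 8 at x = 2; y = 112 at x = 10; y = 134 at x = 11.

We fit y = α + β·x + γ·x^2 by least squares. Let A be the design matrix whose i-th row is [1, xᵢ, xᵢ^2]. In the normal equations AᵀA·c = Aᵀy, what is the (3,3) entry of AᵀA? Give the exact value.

Row 3 ↔ basis x^2, column 3 ↔ basis x^2, so (AᵀA)_{3,3} = Σᵢ (x^2)·(x^2) = (9)·(9) + (1)·(1) + (4)·(4) + (100)·(100) + (121)·(121) = 24739.

24739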